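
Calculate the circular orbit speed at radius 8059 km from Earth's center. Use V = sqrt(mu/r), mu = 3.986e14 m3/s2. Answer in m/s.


V = sqrt(3.986e14 / 8059000) = 7033 m/s

7033 m/s


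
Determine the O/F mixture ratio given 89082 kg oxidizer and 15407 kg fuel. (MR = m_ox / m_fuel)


MR = 89082 / 15407 = 5.78

5.78


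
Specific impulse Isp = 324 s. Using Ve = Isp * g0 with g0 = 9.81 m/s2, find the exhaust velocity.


Ve = Isp * g0 = 324 * 9.81 = 3178.4 m/s

3178.4 m/s


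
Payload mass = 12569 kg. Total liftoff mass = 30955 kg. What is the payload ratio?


PR = 12569 / 30955 = 0.406

0.406


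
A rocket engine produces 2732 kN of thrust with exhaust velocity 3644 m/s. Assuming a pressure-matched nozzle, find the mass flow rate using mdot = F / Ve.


mdot = F / Ve = 2732000 / 3644 = 749.7 kg/s

749.7 kg/s


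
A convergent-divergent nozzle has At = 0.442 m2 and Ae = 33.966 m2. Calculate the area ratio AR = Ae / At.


AR = 33.966 / 0.442 = 76.8

76.8


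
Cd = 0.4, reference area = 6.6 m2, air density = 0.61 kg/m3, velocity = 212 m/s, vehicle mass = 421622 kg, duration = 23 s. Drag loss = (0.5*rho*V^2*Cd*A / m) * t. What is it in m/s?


D = 0.5 * 0.61 * 212^2 * 0.4 * 6.6 = 36188.91 N
a = 36188.91 / 421622 = 0.0858 m/s2
dV = 0.0858 * 23 = 2.0 m/s

2.0 m/s


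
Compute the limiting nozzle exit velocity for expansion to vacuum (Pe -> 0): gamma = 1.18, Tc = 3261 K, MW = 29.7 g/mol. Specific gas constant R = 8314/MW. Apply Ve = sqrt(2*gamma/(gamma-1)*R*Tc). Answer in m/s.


R = 8314 / 29.7 = 279.93 J/(kg.K)
Ve = sqrt(2 * 1.18 / (1.18 - 1) * 279.93 * 3261) = 3460 m/s

3460 m/s


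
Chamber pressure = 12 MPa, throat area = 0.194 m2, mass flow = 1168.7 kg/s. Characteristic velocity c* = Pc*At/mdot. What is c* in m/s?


c* = 12e6 * 0.194 / 1168.7 = 1992 m/s

1992 m/s


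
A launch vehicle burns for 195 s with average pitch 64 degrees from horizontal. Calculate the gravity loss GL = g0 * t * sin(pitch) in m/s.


GL = 9.81 * 195 * sin(64 deg) = 1719 m/s

1719 m/s


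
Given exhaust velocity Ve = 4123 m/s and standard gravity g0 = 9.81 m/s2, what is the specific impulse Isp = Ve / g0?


Isp = Ve / g0 = 4123 / 9.81 = 420.3 s

420.3 s


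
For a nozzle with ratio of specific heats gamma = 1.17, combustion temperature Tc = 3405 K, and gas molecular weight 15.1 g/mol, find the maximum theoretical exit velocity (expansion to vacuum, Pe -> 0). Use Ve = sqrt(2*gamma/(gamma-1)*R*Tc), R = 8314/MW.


R = 8314 / 15.1 = 550.6 J/(kg.K)
Ve = sqrt(2 * 1.17 / (1.17 - 1) * 550.6 * 3405) = 5080 m/s

5080 m/s


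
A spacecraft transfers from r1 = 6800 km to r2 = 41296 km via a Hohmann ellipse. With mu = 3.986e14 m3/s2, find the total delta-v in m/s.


V1 = sqrt(mu/r1) = 7656.22 m/s
dV1 = V1*(sqrt(2*r2/(r1+r2)) - 1) = 2376.74 m/s
V2 = sqrt(mu/r2) = 3106.81 m/s
dV2 = V2*(1 - sqrt(2*r1/(r1+r2))) = 1454.74 m/s
Total dV = 3831 m/s

3831 m/s


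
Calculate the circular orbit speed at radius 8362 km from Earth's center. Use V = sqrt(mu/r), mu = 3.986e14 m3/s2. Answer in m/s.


V = sqrt(3.986e14 / 8362000) = 6904 m/s

6904 m/s


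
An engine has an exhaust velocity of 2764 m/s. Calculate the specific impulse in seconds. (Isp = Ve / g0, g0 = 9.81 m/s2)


Isp = Ve / g0 = 2764 / 9.81 = 281.8 s

281.8 s


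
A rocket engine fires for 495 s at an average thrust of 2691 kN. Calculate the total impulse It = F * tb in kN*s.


It = 2691 * 495 = 1332045 kN*s

1332045 kN*s


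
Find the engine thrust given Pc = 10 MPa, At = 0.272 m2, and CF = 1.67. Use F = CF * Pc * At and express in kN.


F = 1.67 * 10e6 * 0.272 = 4.5424e+06 N = 4542.4 kN

4542.4 kN


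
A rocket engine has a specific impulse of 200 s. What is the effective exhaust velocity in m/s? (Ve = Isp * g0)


Ve = Isp * g0 = 200 * 9.81 = 1962.0 m/s

1962.0 m/s


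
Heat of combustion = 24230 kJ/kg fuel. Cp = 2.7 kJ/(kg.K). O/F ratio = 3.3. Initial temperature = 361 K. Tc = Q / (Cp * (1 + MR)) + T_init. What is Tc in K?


Tc = 24230 / (2.7 * (1 + 3.3)) + 361 = 2448 K

2448 K


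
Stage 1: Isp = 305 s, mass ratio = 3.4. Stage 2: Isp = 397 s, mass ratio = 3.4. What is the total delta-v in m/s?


dV1 = 305 * 9.81 * ln(3.4) = 3661.6 m/s
dV2 = 397 * 9.81 * ln(3.4) = 4766.1 m/s
Total dV = 3661.6 + 4766.1 = 8427.7 m/s ~ 8428 m/s

8428 m/s


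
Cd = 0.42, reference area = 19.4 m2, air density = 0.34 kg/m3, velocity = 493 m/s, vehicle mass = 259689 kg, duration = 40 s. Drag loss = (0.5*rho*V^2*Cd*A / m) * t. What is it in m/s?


D = 0.5 * 0.34 * 493^2 * 0.42 * 19.4 = 336661.75 N
a = 336661.75 / 259689 = 1.2964 m/s2
dV = 1.2964 * 40 = 51.9 m/s

51.9 m/s


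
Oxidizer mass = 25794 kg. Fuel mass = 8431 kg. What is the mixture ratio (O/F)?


MR = 25794 / 8431 = 3.06

3.06


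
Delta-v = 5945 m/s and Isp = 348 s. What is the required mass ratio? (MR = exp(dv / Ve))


Ve = 348 * 9.81 = 3413.88 m/s
MR = exp(5945 / 3413.88) = 5.705

5.705


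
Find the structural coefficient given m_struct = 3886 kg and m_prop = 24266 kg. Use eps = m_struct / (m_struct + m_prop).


eps = 3886 / (3886 + 24266) = 0.138

0.138


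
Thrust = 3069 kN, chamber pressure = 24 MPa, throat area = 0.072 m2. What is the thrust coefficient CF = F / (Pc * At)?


CF = 3069000 / (24e6 * 0.072) = 1.78

1.78


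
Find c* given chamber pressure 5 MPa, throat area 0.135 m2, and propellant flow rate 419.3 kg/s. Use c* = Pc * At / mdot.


c* = 5e6 * 0.135 / 419.3 = 1610 m/s

1610 m/s


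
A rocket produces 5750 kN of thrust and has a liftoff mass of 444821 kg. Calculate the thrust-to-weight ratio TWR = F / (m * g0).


TWR = 5750000 / (444821 * 9.81) = 1.32

1.32


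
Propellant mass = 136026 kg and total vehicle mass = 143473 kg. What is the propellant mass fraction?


PMF = 136026 / 143473 = 0.948

0.948


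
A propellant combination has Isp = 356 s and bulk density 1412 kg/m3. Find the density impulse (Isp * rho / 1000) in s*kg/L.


rho*Isp = 356 * 1412 / 1000 = 503 s*kg/L

503 s*kg/L


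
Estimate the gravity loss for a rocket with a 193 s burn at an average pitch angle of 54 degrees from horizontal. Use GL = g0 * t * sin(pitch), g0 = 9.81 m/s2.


GL = 9.81 * 193 * sin(54 deg) = 1532 m/s

1532 m/s


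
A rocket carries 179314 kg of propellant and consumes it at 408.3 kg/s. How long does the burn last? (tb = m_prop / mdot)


tb = 179314 / 408.3 = 439.2 s

439.2 s


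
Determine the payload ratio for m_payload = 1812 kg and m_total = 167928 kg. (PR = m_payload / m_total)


PR = 1812 / 167928 = 0.0108

0.0108


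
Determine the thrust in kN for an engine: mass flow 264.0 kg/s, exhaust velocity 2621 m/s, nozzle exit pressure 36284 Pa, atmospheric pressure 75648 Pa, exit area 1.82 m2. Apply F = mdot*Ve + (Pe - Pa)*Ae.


F = 264.0 * 2621 + (36284 - 75648) * 1.82 = 620302.0 N = 620.3 kN

620.3 kN


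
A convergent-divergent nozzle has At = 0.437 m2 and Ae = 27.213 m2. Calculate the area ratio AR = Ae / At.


AR = 27.213 / 0.437 = 62.3

62.3


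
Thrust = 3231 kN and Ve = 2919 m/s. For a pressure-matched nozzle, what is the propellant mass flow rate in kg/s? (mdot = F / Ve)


mdot = F / Ve = 3231000 / 2919 = 1106.9 kg/s

1106.9 kg/s


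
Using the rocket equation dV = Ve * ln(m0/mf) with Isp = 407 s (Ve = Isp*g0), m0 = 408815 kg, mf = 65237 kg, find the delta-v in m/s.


Ve = 407 * 9.81 = 3992.67 m/s
dV = 3992.67 * ln(408815/65237) = 7327 m/s

7327 m/s


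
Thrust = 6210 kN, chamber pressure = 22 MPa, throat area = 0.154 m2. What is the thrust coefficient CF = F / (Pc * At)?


CF = 6210000 / (22e6 * 0.154) = 1.83

1.83


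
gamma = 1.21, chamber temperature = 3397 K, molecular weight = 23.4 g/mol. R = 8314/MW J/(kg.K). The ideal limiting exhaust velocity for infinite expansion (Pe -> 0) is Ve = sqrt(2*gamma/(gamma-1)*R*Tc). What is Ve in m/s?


R = 8314 / 23.4 = 355.3 J/(kg.K)
Ve = sqrt(2 * 1.21 / (1.21 - 1) * 355.3 * 3397) = 3729 m/s

3729 m/s


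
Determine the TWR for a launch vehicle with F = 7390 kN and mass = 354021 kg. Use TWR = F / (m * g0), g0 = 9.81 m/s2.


TWR = 7390000 / (354021 * 9.81) = 2.13

2.13


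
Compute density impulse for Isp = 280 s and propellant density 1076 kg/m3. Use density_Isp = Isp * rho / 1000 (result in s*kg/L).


rho*Isp = 280 * 1076 / 1000 = 301 s*kg/L

301 s*kg/L


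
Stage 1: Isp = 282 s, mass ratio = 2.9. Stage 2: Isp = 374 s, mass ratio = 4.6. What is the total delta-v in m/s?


dV1 = 282 * 9.81 * ln(2.9) = 2945.4 m/s
dV2 = 374 * 9.81 * ln(4.6) = 5599.0 m/s
Total dV = 2945.4 + 5599.0 = 8544.4 m/s ~ 8544 m/s

8544 m/s


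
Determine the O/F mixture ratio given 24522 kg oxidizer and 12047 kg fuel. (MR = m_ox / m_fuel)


MR = 24522 / 12047 = 2.04

2.04


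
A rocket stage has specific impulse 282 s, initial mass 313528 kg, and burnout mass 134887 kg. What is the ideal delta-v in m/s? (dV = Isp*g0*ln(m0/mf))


Ve = 282 * 9.81 = 2766.42 m/s
dV = 2766.42 * ln(313528/134887) = 2333 m/s

2333 m/s


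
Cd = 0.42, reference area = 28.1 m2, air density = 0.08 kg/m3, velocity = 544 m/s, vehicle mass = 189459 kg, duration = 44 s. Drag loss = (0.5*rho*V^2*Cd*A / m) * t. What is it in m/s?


D = 0.5 * 0.08 * 544^2 * 0.42 * 28.1 = 139705.47 N
a = 139705.47 / 189459 = 0.7374 m/s2
dV = 0.7374 * 44 = 32.4 m/s

32.4 m/s


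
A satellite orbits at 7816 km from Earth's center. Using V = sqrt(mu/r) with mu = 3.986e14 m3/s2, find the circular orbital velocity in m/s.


V = sqrt(3.986e14 / 7816000) = 7141 m/s

7141 m/s


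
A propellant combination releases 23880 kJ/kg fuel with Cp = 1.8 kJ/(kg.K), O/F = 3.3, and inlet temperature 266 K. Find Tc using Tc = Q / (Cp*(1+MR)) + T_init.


Tc = 23880 / (1.8 * (1 + 3.3)) + 266 = 3351 K

3351 K


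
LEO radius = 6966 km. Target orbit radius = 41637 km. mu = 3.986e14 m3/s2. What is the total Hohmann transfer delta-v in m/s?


V1 = sqrt(mu/r1) = 7564.44 m/s
dV1 = V1*(sqrt(2*r2/(r1+r2)) - 1) = 2337.04 m/s
V2 = sqrt(mu/r2) = 3094.06 m/s
dV2 = V2*(1 - sqrt(2*r1/(r1+r2))) = 1437.51 m/s
Total dV = 3775 m/s

3775 m/s


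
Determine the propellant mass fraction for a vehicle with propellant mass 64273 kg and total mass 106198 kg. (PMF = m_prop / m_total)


PMF = 64273 / 106198 = 0.605

0.605


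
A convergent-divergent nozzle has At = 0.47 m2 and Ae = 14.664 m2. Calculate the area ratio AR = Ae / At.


AR = 14.664 / 0.47 = 31.2

31.2


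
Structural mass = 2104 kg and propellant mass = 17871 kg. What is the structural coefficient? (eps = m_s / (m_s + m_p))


eps = 2104 / (2104 + 17871) = 0.1053

0.1053


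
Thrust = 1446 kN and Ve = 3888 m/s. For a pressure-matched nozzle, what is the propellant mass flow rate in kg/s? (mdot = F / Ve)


mdot = F / Ve = 1446000 / 3888 = 371.9 kg/s

371.9 kg/s


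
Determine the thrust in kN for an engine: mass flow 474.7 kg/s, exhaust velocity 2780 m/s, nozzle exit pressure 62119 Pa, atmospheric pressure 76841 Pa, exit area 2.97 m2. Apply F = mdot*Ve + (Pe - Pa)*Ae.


F = 474.7 * 2780 + (62119 - 76841) * 2.97 = 1.2759e+06 N = 1275.9 kN

1275.9 kN


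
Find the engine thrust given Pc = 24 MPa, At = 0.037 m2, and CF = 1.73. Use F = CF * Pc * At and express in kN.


F = 1.73 * 24e6 * 0.037 = 1.5362e+06 N = 1536.2 kN

1536.2 kN


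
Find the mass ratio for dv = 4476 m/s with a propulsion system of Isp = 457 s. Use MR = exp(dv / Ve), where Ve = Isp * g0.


Ve = 457 * 9.81 = 4483.17 m/s
MR = exp(4476 / 4483.17) = 2.714

2.714


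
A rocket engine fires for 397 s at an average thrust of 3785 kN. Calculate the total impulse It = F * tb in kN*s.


It = 3785 * 397 = 1502645 kN*s

1502645 kN*s


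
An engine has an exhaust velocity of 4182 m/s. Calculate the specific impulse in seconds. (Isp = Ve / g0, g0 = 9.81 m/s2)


Isp = Ve / g0 = 4182 / 9.81 = 426.3 s

426.3 s


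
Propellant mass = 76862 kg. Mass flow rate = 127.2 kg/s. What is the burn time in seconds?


tb = 76862 / 127.2 = 604.3 s

604.3 s


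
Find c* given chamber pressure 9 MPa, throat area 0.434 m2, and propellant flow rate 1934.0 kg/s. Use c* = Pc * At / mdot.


c* = 9e6 * 0.434 / 1934.0 = 2020 m/s

2020 m/s


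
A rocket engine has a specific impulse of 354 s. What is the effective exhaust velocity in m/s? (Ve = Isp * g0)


Ve = Isp * g0 = 354 * 9.81 = 3472.7 m/s

3472.7 m/s


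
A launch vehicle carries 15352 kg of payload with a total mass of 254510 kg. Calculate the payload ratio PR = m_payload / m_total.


PR = 15352 / 254510 = 0.0603

0.0603


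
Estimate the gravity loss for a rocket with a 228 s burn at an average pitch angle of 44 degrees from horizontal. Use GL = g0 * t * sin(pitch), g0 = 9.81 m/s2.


GL = 9.81 * 228 * sin(44 deg) = 1554 m/s

1554 m/s


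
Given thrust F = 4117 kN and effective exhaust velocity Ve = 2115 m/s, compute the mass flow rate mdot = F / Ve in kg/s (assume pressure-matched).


mdot = F / Ve = 4117000 / 2115 = 1946.6 kg/s

1946.6 kg/s


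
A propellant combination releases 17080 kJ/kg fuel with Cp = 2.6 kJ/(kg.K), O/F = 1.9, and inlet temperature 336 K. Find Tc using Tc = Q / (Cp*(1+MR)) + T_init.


Tc = 17080 / (2.6 * (1 + 1.9)) + 336 = 2601 K

2601 K


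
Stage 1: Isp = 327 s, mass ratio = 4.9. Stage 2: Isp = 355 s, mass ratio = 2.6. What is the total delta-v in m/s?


dV1 = 327 * 9.81 * ln(4.9) = 5098.1 m/s
dV2 = 355 * 9.81 * ln(2.6) = 3327.6 m/s
Total dV = 5098.1 + 3327.6 = 8425.7 m/s ~ 8426 m/s

8426 m/s


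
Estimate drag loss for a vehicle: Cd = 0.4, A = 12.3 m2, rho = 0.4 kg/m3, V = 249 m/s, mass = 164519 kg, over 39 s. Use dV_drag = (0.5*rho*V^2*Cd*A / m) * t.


D = 0.5 * 0.4 * 249^2 * 0.4 * 12.3 = 61008.98 N
a = 61008.98 / 164519 = 0.3708 m/s2
dV = 0.3708 * 39 = 14.5 m/s

14.5 m/s


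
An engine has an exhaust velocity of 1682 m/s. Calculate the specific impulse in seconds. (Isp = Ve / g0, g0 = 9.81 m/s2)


Isp = Ve / g0 = 1682 / 9.81 = 171.5 s

171.5 s


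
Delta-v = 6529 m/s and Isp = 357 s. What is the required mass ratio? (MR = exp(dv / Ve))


Ve = 357 * 9.81 = 3502.17 m/s
MR = exp(6529 / 3502.17) = 6.451

6.451


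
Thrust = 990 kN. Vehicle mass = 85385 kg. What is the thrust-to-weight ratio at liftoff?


TWR = 990000 / (85385 * 9.81) = 1.18

1.18


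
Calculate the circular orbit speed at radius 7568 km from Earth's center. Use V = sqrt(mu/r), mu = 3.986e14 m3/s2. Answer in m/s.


V = sqrt(3.986e14 / 7568000) = 7257 m/s

7257 m/s


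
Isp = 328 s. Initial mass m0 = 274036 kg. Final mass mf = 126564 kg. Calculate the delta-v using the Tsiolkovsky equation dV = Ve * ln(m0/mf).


Ve = 328 * 9.81 = 3217.68 m/s
dV = 3217.68 * ln(274036/126564) = 2486 m/s

2486 m/s


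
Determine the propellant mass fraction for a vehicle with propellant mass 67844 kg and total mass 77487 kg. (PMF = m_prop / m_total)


PMF = 67844 / 77487 = 0.876

0.876


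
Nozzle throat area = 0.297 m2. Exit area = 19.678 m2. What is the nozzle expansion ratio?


AR = 19.678 / 0.297 = 66.3

66.3


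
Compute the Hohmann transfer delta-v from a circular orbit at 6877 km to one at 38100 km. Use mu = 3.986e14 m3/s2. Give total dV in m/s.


V1 = sqrt(mu/r1) = 7613.23 m/s
dV1 = V1*(sqrt(2*r2/(r1+r2)) - 1) = 2296.26 m/s
V2 = sqrt(mu/r2) = 3234.49 m/s
dV2 = V2*(1 - sqrt(2*r1/(r1+r2))) = 1445.84 m/s
Total dV = 3742 m/s

3742 m/s


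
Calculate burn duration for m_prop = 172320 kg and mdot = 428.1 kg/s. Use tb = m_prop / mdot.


tb = 172320 / 428.1 = 402.5 s

402.5 s


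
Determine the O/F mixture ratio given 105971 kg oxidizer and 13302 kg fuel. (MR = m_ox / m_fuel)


MR = 105971 / 13302 = 7.97

7.97


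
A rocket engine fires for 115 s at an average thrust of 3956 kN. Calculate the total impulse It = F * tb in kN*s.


It = 3956 * 115 = 454940 kN*s

454940 kN*s


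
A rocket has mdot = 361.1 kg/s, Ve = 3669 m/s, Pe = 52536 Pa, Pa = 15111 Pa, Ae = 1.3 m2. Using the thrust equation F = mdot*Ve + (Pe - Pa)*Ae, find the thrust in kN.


F = 361.1 * 3669 + (52536 - 15111) * 1.3 = 1.3735e+06 N = 1373.5 kN

1373.5 kN


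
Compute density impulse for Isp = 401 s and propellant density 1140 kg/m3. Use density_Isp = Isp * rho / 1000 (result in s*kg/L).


rho*Isp = 401 * 1140 / 1000 = 457 s*kg/L

457 s*kg/L


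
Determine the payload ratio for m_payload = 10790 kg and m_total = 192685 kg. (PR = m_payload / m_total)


PR = 10790 / 192685 = 0.056

0.056


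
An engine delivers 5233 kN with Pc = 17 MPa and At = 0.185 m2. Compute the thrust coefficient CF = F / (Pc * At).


CF = 5233000 / (17e6 * 0.185) = 1.66

1.66


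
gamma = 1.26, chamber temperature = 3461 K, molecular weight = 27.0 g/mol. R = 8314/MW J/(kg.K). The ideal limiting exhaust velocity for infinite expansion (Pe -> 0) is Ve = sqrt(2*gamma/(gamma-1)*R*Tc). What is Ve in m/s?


R = 8314 / 27.0 = 307.93 J/(kg.K)
Ve = sqrt(2 * 1.26 / (1.26 - 1) * 307.93 * 3461) = 3214 m/s

3214 m/s


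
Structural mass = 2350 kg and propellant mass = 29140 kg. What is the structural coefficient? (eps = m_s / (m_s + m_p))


eps = 2350 / (2350 + 29140) = 0.0746

0.0746


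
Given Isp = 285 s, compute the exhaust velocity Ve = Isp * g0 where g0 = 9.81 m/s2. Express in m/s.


Ve = Isp * g0 = 285 * 9.81 = 2795.9 m/s

2795.9 m/s


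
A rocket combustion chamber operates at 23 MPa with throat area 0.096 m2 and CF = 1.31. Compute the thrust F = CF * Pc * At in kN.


F = 1.31 * 23e6 * 0.096 = 2.8925e+06 N = 2892.5 kN

2892.5 kN


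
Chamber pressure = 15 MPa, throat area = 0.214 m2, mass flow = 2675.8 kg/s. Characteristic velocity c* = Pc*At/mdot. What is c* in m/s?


c* = 15e6 * 0.214 / 2675.8 = 1200 m/s

1200 m/s


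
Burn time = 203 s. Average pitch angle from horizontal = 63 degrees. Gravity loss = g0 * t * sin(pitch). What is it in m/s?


GL = 9.81 * 203 * sin(63 deg) = 1774 m/s

1774 m/s


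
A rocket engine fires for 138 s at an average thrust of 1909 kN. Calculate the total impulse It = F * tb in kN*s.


It = 1909 * 138 = 263442 kN*s

263442 kN*s


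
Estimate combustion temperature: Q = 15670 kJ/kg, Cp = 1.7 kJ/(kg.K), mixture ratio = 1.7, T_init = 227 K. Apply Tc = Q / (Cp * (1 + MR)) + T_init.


Tc = 15670 / (1.7 * (1 + 1.7)) + 227 = 3641 K

3641 K


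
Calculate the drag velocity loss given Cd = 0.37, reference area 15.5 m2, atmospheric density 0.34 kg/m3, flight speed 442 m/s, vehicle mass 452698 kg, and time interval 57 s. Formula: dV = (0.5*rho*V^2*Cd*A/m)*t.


D = 0.5 * 0.34 * 442^2 * 0.37 * 15.5 = 190470.13 N
a = 190470.13 / 452698 = 0.4207 m/s2
dV = 0.4207 * 57 = 24.0 m/s

24.0 m/s


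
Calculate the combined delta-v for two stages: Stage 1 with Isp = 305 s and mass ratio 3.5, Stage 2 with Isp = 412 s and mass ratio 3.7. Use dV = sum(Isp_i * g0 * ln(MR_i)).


dV1 = 305 * 9.81 * ln(3.5) = 3748.3 m/s
dV2 = 412 * 9.81 * ln(3.7) = 5287.9 m/s
Total dV = 3748.3 + 5287.9 = 9036.2 m/s ~ 9036 m/s

9036 m/s


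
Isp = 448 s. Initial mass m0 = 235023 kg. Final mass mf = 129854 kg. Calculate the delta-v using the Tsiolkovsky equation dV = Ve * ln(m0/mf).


Ve = 448 * 9.81 = 4394.88 m/s
dV = 4394.88 * ln(235023/129854) = 2607 m/s

2607 m/s


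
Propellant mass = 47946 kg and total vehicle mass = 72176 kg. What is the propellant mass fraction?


PMF = 47946 / 72176 = 0.664

0.664


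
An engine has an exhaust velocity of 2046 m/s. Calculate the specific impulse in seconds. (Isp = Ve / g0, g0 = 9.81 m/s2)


Isp = Ve / g0 = 2046 / 9.81 = 208.6 s

208.6 s


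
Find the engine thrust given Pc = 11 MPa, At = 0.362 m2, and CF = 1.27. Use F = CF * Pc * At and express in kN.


F = 1.27 * 11e6 * 0.362 = 5.0571e+06 N = 5057.1 kN

5057.1 kN


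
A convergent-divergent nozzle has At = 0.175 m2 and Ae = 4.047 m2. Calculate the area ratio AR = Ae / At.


AR = 4.047 / 0.175 = 23.1

23.1


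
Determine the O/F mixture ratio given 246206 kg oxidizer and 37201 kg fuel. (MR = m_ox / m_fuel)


MR = 246206 / 37201 = 6.62

6.62


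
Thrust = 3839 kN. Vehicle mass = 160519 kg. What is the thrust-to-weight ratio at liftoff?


TWR = 3839000 / (160519 * 9.81) = 2.44

2.44


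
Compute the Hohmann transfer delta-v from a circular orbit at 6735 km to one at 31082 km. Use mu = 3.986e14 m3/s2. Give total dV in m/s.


V1 = sqrt(mu/r1) = 7693.07 m/s
dV1 = V1*(sqrt(2*r2/(r1+r2)) - 1) = 2170.31 m/s
V2 = sqrt(mu/r2) = 3581.08 m/s
dV2 = V2*(1 - sqrt(2*r1/(r1+r2))) = 1443.84 m/s
Total dV = 3614 m/s

3614 m/s


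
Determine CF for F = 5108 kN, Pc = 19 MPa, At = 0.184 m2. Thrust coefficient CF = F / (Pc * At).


CF = 5108000 / (19e6 * 0.184) = 1.46

1.46


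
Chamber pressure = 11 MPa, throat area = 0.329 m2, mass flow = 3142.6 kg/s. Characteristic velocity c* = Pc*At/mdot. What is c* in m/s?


c* = 11e6 * 0.329 / 3142.6 = 1152 m/s

1152 m/s


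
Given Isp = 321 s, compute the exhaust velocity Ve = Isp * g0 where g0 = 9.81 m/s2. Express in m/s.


Ve = Isp * g0 = 321 * 9.81 = 3149.0 m/s

3149.0 m/s


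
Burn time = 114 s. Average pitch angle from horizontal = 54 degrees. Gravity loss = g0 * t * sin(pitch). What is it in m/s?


GL = 9.81 * 114 * sin(54 deg) = 905 m/s

905 m/s


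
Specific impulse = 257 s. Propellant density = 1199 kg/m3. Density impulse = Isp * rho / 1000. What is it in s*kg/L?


rho*Isp = 257 * 1199 / 1000 = 308 s*kg/L

308 s*kg/L


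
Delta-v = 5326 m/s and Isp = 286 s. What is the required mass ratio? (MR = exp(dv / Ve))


Ve = 286 * 9.81 = 2805.66 m/s
MR = exp(5326 / 2805.66) = 6.675

6.675


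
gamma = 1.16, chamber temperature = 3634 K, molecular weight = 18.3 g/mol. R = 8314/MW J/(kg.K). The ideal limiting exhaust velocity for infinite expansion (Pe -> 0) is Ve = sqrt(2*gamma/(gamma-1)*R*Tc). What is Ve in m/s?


R = 8314 / 18.3 = 454.32 J/(kg.K)
Ve = sqrt(2 * 1.16 / (1.16 - 1) * 454.32 * 3634) = 4893 m/s

4893 m/s


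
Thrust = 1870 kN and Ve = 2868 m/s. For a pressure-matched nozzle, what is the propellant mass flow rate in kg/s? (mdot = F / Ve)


mdot = F / Ve = 1870000 / 2868 = 652.0 kg/s

652.0 kg/s


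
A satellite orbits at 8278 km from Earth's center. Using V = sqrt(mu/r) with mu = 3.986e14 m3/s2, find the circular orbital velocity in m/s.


V = sqrt(3.986e14 / 8278000) = 6939 m/s

6939 m/s


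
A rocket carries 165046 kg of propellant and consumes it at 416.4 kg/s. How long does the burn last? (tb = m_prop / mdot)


tb = 165046 / 416.4 = 396.4 s

396.4 s


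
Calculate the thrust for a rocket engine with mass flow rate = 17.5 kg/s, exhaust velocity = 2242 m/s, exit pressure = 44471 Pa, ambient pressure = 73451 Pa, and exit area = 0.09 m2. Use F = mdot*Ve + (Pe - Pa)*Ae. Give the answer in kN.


F = 17.5 * 2242 + (44471 - 73451) * 0.09 = 36627.0 N = 36.6 kN

36.6 kN


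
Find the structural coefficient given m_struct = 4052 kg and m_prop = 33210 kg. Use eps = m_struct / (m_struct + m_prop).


eps = 4052 / (4052 + 33210) = 0.1087

0.1087


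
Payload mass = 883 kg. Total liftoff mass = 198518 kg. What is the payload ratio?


PR = 883 / 198518 = 0.0044

0.0044


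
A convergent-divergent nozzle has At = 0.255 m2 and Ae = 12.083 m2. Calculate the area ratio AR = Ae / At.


AR = 12.083 / 0.255 = 47.4

47.4


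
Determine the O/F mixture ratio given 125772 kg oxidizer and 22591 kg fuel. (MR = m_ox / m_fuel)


MR = 125772 / 22591 = 5.57

5.57


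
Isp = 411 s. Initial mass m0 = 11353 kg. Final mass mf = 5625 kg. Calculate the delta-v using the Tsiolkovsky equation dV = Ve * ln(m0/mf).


Ve = 411 * 9.81 = 4031.91 m/s
dV = 4031.91 * ln(11353/5625) = 2831 m/s

2831 m/s


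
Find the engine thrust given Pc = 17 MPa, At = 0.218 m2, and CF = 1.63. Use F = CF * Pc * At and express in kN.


F = 1.63 * 17e6 * 0.218 = 6.0408e+06 N = 6040.8 kN

6040.8 kN


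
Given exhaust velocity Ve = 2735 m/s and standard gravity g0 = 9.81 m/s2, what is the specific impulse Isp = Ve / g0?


Isp = Ve / g0 = 2735 / 9.81 = 278.8 s

278.8 s


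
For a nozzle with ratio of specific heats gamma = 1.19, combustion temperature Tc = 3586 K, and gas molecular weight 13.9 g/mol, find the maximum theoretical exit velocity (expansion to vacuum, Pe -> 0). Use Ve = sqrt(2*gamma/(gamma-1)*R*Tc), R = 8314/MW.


R = 8314 / 13.9 = 598.13 J/(kg.K)
Ve = sqrt(2 * 1.19 / (1.19 - 1) * 598.13 * 3586) = 5183 m/s

5183 m/s


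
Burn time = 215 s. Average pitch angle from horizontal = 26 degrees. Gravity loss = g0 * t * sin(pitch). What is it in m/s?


GL = 9.81 * 215 * sin(26 deg) = 925 m/s

925 m/s


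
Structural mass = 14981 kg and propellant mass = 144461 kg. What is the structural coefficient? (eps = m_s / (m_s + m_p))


eps = 14981 / (14981 + 144461) = 0.094

0.094


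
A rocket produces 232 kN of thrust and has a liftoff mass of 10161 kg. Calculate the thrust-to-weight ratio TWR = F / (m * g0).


TWR = 232000 / (10161 * 9.81) = 2.33

2.33


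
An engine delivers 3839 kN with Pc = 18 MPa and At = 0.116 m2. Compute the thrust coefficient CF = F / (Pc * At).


CF = 3839000 / (18e6 * 0.116) = 1.84

1.84


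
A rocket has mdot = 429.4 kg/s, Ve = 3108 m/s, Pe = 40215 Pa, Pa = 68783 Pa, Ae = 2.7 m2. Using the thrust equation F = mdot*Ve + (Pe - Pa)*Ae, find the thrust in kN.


F = 429.4 * 3108 + (40215 - 68783) * 2.7 = 1.2574e+06 N = 1257.4 kN

1257.4 kN


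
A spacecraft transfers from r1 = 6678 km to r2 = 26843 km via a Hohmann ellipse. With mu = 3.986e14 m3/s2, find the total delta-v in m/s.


V1 = sqrt(mu/r1) = 7725.84 m/s
dV1 = V1*(sqrt(2*r2/(r1+r2)) - 1) = 2051.43 m/s
V2 = sqrt(mu/r2) = 3853.48 m/s
dV2 = V2*(1 - sqrt(2*r1/(r1+r2))) = 1421.09 m/s
Total dV = 3473 m/s

3473 m/s


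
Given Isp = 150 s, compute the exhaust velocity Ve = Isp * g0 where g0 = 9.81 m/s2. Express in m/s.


Ve = Isp * g0 = 150 * 9.81 = 1471.5 m/s

1471.5 m/s


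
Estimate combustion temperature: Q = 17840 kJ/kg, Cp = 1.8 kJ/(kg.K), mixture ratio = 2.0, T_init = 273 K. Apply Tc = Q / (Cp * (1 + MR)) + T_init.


Tc = 17840 / (1.8 * (1 + 2.0)) + 273 = 3577 K

3577 K


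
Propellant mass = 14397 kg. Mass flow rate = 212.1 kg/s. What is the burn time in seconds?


tb = 14397 / 212.1 = 67.9 s

67.9 s


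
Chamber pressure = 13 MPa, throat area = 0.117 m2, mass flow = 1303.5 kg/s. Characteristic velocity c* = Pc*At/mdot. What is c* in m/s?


c* = 13e6 * 0.117 / 1303.5 = 1167 m/s

1167 m/s


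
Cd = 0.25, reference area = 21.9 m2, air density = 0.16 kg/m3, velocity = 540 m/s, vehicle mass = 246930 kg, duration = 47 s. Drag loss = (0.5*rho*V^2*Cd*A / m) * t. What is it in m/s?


D = 0.5 * 0.16 * 540^2 * 0.25 * 21.9 = 127720.8 N
a = 127720.8 / 246930 = 0.5172 m/s2
dV = 0.5172 * 47 = 24.3 m/s

24.3 m/s


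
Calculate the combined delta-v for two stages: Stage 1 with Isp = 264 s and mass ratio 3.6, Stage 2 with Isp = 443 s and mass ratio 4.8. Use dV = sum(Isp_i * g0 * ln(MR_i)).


dV1 = 264 * 9.81 * ln(3.6) = 3317.4 m/s
dV2 = 443 * 9.81 * ln(4.8) = 6816.9 m/s
Total dV = 3317.4 + 6816.9 = 10134.3 m/s ~ 10134 m/s

10134 m/s


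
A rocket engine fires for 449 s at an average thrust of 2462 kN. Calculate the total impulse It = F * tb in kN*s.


It = 2462 * 449 = 1105438 kN*s

1105438 kN*s


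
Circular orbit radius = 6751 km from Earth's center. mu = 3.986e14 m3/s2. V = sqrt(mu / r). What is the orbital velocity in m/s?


V = sqrt(3.986e14 / 6751000) = 7684 m/s

7684 m/s


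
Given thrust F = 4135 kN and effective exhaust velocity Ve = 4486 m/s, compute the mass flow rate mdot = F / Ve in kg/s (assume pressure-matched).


mdot = F / Ve = 4135000 / 4486 = 921.8 kg/s

921.8 kg/s


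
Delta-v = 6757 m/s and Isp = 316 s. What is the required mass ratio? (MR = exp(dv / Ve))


Ve = 316 * 9.81 = 3099.96 m/s
MR = exp(6757 / 3099.96) = 8.844

8.844


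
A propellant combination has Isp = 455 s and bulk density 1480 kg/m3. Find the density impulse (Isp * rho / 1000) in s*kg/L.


rho*Isp = 455 * 1480 / 1000 = 673 s*kg/L

673 s*kg/L


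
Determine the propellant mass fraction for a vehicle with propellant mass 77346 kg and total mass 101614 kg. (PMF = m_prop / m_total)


PMF = 77346 / 101614 = 0.761

0.761


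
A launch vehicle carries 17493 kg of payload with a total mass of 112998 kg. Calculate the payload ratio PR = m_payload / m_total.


PR = 17493 / 112998 = 0.1548

0.1548


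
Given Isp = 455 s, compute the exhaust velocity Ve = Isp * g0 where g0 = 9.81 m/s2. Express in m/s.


Ve = Isp * g0 = 455 * 9.81 = 4463.6 m/s

4463.6 m/s


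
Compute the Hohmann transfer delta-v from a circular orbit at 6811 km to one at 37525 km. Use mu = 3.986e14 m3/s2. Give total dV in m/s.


V1 = sqrt(mu/r1) = 7650.03 m/s
dV1 = V1*(sqrt(2*r2/(r1+r2)) - 1) = 2303.11 m/s
V2 = sqrt(mu/r2) = 3259.18 m/s
dV2 = V2*(1 - sqrt(2*r1/(r1+r2))) = 1452.63 m/s
Total dV = 3756 m/s

3756 m/s


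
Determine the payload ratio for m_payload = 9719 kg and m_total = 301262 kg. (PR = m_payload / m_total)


PR = 9719 / 301262 = 0.0323

0.0323


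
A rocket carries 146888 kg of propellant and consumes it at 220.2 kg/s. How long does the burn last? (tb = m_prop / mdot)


tb = 146888 / 220.2 = 667.1 s

667.1 s


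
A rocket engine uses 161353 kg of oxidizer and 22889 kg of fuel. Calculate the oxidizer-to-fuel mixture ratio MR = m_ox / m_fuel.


MR = 161353 / 22889 = 7.05

7.05


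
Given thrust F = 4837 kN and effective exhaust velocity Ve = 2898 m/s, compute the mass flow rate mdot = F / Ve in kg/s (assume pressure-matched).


mdot = F / Ve = 4837000 / 2898 = 1669.1 kg/s

1669.1 kg/s


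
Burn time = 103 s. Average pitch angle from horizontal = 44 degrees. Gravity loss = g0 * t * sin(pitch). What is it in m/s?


GL = 9.81 * 103 * sin(44 deg) = 702 m/s

702 m/s


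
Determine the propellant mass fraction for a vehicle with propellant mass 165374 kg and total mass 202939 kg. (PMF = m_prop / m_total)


PMF = 165374 / 202939 = 0.815

0.815


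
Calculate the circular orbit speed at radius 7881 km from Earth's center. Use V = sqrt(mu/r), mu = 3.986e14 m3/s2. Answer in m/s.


V = sqrt(3.986e14 / 7881000) = 7112 m/s

7112 m/s


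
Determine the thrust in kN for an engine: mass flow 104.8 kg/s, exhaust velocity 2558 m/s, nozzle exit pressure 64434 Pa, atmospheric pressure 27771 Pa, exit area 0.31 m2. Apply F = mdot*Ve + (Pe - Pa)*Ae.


F = 104.8 * 2558 + (64434 - 27771) * 0.31 = 279444.0 N = 279.4 kN

279.4 kN


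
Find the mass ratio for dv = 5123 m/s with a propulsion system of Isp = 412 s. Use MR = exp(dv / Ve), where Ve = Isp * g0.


Ve = 412 * 9.81 = 4041.72 m/s
MR = exp(5123 / 4041.72) = 3.552

3.552


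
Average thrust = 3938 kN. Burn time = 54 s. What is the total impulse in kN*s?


It = 3938 * 54 = 212652 kN*s

212652 kN*s


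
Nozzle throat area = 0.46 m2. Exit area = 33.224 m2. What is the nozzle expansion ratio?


AR = 33.224 / 0.46 = 72.2

72.2


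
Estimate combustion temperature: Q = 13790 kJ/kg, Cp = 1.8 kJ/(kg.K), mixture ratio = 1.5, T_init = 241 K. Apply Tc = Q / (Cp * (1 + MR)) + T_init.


Tc = 13790 / (1.8 * (1 + 1.5)) + 241 = 3305 K

3305 K


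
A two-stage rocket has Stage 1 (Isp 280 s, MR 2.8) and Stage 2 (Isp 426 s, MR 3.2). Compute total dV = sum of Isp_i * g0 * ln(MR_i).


dV1 = 280 * 9.81 * ln(2.8) = 2828.2 m/s
dV2 = 426 * 9.81 * ln(3.2) = 4860.9 m/s
Total dV = 2828.2 + 4860.9 = 7689.1 m/s ~ 7689 m/s

7689 m/s


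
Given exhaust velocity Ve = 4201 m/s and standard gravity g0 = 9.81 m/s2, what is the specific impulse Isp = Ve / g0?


Isp = Ve / g0 = 4201 / 9.81 = 428.2 s

428.2 s


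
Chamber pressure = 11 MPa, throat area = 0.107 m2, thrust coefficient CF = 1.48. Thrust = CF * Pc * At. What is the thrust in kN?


F = 1.48 * 11e6 * 0.107 = 1.7420e+06 N = 1742.0 kN

1742.0 kN


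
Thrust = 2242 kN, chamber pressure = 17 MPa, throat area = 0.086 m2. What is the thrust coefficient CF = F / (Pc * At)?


CF = 2242000 / (17e6 * 0.086) = 1.53

1.53


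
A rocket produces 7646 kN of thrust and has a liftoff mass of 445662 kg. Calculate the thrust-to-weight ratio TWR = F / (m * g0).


TWR = 7646000 / (445662 * 9.81) = 1.75

1.75


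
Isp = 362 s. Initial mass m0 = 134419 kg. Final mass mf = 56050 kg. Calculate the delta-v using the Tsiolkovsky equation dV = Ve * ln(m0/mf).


Ve = 362 * 9.81 = 3551.22 m/s
dV = 3551.22 * ln(134419/56050) = 3106 m/s

3106 m/s


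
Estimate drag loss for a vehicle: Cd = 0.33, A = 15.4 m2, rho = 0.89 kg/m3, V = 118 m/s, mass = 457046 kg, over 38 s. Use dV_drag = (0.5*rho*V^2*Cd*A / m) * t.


D = 0.5 * 0.89 * 118^2 * 0.33 * 15.4 = 31488.99 N
a = 31488.99 / 457046 = 0.0689 m/s2
dV = 0.0689 * 38 = 2.6 m/s

2.6 m/s


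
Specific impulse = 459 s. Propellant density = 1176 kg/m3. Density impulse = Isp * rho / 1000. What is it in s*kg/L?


rho*Isp = 459 * 1176 / 1000 = 540 s*kg/L

540 s*kg/L


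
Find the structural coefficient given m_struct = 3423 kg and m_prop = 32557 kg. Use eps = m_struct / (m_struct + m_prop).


eps = 3423 / (3423 + 32557) = 0.0951

0.0951


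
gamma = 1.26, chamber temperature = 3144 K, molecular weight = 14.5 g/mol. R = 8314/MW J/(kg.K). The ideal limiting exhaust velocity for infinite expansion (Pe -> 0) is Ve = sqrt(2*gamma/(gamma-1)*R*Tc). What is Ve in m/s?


R = 8314 / 14.5 = 573.38 J/(kg.K)
Ve = sqrt(2 * 1.26 / (1.26 - 1) * 573.38 * 3144) = 4180 m/s

4180 m/s


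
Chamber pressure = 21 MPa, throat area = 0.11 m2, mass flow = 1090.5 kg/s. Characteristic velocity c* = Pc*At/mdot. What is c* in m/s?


c* = 21e6 * 0.11 / 1090.5 = 2118 m/s

2118 m/s


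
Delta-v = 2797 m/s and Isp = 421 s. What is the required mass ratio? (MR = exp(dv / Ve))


Ve = 421 * 9.81 = 4130.01 m/s
MR = exp(2797 / 4130.01) = 1.968

1.968


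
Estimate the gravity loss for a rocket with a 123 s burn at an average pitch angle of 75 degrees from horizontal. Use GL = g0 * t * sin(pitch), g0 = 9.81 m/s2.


GL = 9.81 * 123 * sin(75 deg) = 1166 m/s

1166 m/s


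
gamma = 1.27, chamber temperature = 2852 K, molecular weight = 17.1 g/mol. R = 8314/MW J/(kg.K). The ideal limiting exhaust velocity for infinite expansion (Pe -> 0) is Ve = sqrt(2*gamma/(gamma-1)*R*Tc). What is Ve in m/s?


R = 8314 / 17.1 = 486.2 J/(kg.K)
Ve = sqrt(2 * 1.27 / (1.27 - 1) * 486.2 * 2852) = 3612 m/s

3612 m/s


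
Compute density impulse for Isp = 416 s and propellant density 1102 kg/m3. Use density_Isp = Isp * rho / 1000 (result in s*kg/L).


rho*Isp = 416 * 1102 / 1000 = 458 s*kg/L

458 s*kg/L


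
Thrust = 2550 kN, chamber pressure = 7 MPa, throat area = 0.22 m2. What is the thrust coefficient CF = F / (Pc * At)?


CF = 2550000 / (7e6 * 0.22) = 1.66

1.66


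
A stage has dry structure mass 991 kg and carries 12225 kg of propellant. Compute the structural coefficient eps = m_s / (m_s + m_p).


eps = 991 / (991 + 12225) = 0.075

0.075


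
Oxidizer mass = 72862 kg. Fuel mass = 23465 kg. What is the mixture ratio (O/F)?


MR = 72862 / 23465 = 3.11

3.11


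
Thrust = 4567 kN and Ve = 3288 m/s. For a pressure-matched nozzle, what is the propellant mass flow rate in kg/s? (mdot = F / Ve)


mdot = F / Ve = 4567000 / 3288 = 1389.0 kg/s

1389.0 kg/s


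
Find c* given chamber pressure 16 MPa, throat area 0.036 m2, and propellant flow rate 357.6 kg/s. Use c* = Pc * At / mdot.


c* = 16e6 * 0.036 / 357.6 = 1611 m/s

1611 m/s


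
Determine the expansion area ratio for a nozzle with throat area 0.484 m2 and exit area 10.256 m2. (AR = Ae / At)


AR = 10.256 / 0.484 = 21.2

21.2


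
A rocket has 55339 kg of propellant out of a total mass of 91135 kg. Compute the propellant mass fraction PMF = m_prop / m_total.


PMF = 55339 / 91135 = 0.607

0.607


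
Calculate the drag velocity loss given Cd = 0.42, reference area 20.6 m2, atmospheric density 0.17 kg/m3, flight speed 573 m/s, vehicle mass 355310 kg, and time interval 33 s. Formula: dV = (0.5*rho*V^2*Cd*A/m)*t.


D = 0.5 * 0.17 * 573^2 * 0.42 * 20.6 = 241459.71 N
a = 241459.71 / 355310 = 0.6796 m/s2
dV = 0.6796 * 33 = 22.4 m/s

22.4 m/s


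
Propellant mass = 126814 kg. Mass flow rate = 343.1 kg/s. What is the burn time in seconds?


tb = 126814 / 343.1 = 369.6 s

369.6 s


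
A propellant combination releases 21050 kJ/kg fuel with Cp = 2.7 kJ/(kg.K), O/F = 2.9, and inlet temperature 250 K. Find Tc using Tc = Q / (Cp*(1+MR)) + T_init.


Tc = 21050 / (2.7 * (1 + 2.9)) + 250 = 2249 K

2249 K


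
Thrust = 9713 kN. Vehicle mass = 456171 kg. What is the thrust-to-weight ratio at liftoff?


TWR = 9713000 / (456171 * 9.81) = 2.17

2.17


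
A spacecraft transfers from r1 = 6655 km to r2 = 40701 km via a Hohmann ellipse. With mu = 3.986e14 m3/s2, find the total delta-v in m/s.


V1 = sqrt(mu/r1) = 7739.17 m/s
dV1 = V1*(sqrt(2*r2/(r1+r2)) - 1) = 2407.52 m/s
V2 = sqrt(mu/r2) = 3129.44 m/s
dV2 = V2*(1 - sqrt(2*r1/(r1+r2))) = 1470.36 m/s
Total dV = 3878 m/s

3878 m/s


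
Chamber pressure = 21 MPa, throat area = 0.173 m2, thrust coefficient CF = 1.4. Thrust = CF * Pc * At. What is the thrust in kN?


F = 1.4 * 21e6 * 0.173 = 5.0862e+06 N = 5086.2 kN

5086.2 kN


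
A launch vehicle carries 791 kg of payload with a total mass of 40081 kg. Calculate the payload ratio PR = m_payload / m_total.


PR = 791 / 40081 = 0.0197

0.0197


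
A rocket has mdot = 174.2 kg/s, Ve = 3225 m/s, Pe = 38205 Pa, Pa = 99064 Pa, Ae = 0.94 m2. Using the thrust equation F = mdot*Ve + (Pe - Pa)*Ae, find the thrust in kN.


F = 174.2 * 3225 + (38205 - 99064) * 0.94 = 504588.0 N = 504.6 kN

504.6 kN


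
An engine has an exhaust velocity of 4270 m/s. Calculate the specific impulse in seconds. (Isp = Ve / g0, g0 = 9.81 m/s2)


Isp = Ve / g0 = 4270 / 9.81 = 435.3 s

435.3 s


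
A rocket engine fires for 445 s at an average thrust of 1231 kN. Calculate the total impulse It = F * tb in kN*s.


It = 1231 * 445 = 547795 kN*s

547795 kN*s


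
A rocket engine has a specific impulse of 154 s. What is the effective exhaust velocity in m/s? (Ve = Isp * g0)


Ve = Isp * g0 = 154 * 9.81 = 1510.7 m/s

1510.7 m/s


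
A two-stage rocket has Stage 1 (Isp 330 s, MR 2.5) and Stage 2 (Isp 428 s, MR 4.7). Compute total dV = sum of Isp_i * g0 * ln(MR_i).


dV1 = 330 * 9.81 * ln(2.5) = 2966.3 m/s
dV2 = 428 * 9.81 * ln(4.7) = 6497.7 m/s
Total dV = 2966.3 + 6497.7 = 9464.0 m/s ~ 9464 m/s

9464 m/s


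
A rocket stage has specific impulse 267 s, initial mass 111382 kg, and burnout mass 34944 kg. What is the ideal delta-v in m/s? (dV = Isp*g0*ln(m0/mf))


Ve = 267 * 9.81 = 2619.27 m/s
dV = 2619.27 * ln(111382/34944) = 3036 m/s

3036 m/s


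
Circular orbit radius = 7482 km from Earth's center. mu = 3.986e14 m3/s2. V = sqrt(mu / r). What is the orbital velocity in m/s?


V = sqrt(3.986e14 / 7482000) = 7299 m/s

7299 m/s


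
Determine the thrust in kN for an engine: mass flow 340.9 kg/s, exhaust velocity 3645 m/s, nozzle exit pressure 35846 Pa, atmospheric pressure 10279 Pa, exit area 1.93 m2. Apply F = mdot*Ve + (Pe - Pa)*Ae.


F = 340.9 * 3645 + (35846 - 10279) * 1.93 = 1.2919e+06 N = 1291.9 kN

1291.9 kN


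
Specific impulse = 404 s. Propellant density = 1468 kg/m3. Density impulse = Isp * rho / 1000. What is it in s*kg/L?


rho*Isp = 404 * 1468 / 1000 = 593 s*kg/L

593 s*kg/L


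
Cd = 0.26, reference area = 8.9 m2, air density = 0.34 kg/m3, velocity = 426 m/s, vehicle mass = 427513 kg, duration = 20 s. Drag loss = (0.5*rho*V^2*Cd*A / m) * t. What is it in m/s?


D = 0.5 * 0.34 * 426^2 * 0.26 * 8.9 = 71389.03 N
a = 71389.03 / 427513 = 0.167 m/s2
dV = 0.167 * 20 = 3.3 m/s

3.3 m/s


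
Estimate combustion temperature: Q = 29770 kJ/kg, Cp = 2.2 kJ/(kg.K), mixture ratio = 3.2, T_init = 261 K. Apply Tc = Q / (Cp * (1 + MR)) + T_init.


Tc = 29770 / (2.2 * (1 + 3.2)) + 261 = 3483 K

3483 K
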